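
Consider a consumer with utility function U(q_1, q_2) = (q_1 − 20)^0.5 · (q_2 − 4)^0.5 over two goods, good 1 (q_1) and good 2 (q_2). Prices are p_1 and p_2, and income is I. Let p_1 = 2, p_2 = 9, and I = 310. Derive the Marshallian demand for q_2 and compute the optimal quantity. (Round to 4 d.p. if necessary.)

This is Cobb-Douglas in (q_1−20, q_2−4): tangency gives 0.5·p_2·(q_2−4) = 0.5·p_1·(q_1−20).
After buying the subsistence bundle (20, 4), a share 0.5 of the remaining income goes to q_1: q_1* = 20 + 0.5·(I − 20p_1 − 4p_2)/p_1.
Discretionary income = 310 − 20·2 − 4·9 = 234; q_2* = 4 + 0.5·234/9 = 17.

q_2* = 17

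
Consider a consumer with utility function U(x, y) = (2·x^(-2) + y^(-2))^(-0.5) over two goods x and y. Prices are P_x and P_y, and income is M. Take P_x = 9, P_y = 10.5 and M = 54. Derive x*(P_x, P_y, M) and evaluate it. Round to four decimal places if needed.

x* = 3.1922

MRS = MU_x/MU_y = 2·(y/x)^(3). Set equal to P_x/P_y.
Solve for the ratio: y/x = [(1/2)·P_x/P_y]^(1/3).
With the ratio pinned down, the budget gives x* = M/(P_x + P_y·(y/x)) and y* = (y/x)·x*.
Numerically y/x = 0.753947, so x* = 54/(9 + 10.5·0.753947) = 3.1922.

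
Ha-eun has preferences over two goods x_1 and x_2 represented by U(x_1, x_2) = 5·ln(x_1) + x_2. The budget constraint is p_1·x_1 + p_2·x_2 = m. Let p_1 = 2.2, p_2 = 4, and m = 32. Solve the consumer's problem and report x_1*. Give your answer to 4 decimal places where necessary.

Set MRS = p_1/p_2: (5/x_1)/1 = p_1/p_2.
So x_1*(p_1,p_2) = 5·p_2/p_1, independent of income; and x_2* = (m − 5·p_2)/p_2.
At the given prices: x_1* = 5·4/2.2 = 9.0909.

x_1* = 9.0909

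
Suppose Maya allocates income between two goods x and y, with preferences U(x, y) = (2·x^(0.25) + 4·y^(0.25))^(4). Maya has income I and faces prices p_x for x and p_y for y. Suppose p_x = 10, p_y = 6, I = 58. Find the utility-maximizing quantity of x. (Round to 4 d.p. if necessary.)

Substitute y = (y/x)·x into the budget: x* = I/(p_x + p_y·(y/x)).
Numerically y/x = 4.979339, so x* = 58/(10 + 6·4.979339) = 1.4545.

x* = 1.4545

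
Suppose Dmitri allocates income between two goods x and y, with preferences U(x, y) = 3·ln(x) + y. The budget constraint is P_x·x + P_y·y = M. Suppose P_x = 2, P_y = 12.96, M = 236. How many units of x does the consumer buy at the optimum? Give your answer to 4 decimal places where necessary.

MU_x = 3/x, MU_y = 1. Tangency: 3/x = P_x/P_y.
So x*(P_x,P_y) = 3·P_y/P_x, independent of income; and y* = (M − 3·P_y)/P_y.
At the given prices: x* = 3·12.96/2 = 19.44.

x* = 19.44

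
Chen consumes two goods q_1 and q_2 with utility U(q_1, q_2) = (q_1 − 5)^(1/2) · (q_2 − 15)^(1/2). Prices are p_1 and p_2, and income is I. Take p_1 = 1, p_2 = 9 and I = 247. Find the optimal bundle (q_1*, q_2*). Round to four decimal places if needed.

q_1* = 58.5, q_2* = 20.9444

Discretionary income = 247 − 5·1 − 15·9 = 107; q_1* = 5 + 0.5·107/1 = 58.5; q_2* = 15 + 0.5·107/9 = 20.9444.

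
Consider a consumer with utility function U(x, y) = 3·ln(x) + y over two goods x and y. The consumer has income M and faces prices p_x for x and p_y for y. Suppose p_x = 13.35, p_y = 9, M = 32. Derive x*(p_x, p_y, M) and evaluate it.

MU_x = 3/x, MU_y = 1. Tangency: 3/x = p_x/p_y.
So x*(p_x,p_y) = 3·p_y/p_x, independent of income; and y* = (M − 3·p_y)/p_y.
At the given prices: x* = 3·9/13.35 = 2.0225.

x* = 2.0225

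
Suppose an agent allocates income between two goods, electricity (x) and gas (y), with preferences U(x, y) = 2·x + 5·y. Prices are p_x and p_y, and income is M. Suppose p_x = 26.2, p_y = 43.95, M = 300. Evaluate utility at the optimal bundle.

Numerically: x* = 0, y* = 6.8259.
Utility at the optimum: U(0, 6.8259) = 34.1297.

V = 34.1297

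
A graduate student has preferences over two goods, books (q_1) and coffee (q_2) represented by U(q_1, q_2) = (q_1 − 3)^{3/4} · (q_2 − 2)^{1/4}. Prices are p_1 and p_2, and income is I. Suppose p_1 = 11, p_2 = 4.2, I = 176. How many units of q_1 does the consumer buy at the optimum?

q_1* = 12.1773

This is Cobb-Douglas in (q_1−3, q_2−2): tangency gives 0.75·p_2·(q_2−2) = 0.25·p_1·(q_1−3).
Substituting into the budget: q_1* = 3 + 0.75·(I − 3·p_1 − 2·p_2)/p_1, and q_2* = 2 + 0.25·(…)/p_2.
Discretionary income = 176 − 3·11 − 2·4.2 = 134.6; q_1* = 3 + 0.75·134.6/11 = 12.1773.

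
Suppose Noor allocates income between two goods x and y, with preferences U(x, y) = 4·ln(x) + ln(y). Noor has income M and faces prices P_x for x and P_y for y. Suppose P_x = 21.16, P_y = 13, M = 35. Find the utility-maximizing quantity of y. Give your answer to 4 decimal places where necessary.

MU_x/MU_y = (4·y)/(x); tangency sets this equal to P_x/P_y.
So 4·P_y·y = P_x·x; combined with the budget, a share 0.8 of income goes to x.
Demand: x*(P_x,P_y,M) = 0.8·M/P_x and y* = 0.2·M/P_y.
At P_x=21.16, P_y=13, M=35: y* = 0.2·35/13 = 0.5385.

y* = 0.5385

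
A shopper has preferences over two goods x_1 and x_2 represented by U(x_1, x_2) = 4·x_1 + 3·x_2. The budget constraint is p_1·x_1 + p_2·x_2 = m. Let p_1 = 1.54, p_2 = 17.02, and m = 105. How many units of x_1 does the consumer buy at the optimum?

x_1* = 68.1818

Linear utility — the consumer picks whichever good has higher MU/price: 4/1.54 = 2.5974 vs 3/17.02 = 0.1763.
x_1 gives more utility per dollar, so spend all income on x_1: x_1* = m/p_1, x_2* = 0.
Numerically: x_1* = 68.1818, x_2* = 0.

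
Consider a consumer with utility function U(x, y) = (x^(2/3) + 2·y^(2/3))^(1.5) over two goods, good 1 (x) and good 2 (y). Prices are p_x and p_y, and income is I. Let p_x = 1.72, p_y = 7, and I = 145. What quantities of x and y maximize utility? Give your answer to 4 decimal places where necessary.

MU_x ∝ x^(-1/3), MU_y ∝ 2·y^(-1/3), so MRS = (1/2)·(y/x)^(1/3) = p_x/p_y.
Hence y/x = (2·p_x/p_y)^(1/(1/3)), i.e. raised to the 3 power.
With the ratio pinned down, the budget gives x* = I/(p_x + p_y·(y/x)) and y* = (y/x)·x*.
Numerically y/x = 0.118681, so x* = 145/(1.72 + 7·0.118681) = 56.8456 and y* = 0.118681·56.8456 = 6.7465.

x* = 56.8456, y* = 6.7465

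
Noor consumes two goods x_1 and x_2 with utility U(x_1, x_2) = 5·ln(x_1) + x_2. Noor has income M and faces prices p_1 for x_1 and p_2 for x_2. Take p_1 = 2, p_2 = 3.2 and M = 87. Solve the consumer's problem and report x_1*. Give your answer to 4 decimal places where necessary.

MU_x_1 = 5/x_1, MU_x_2 = 1. Tangency: 5/x_1 = p_1/p_2.
So x_1*(p_1,p_2) = 5·p_2/p_1, independent of income; and x_2* = (M − 5·p_2)/p_2.
At the given prices: x_1* = 5·3.2/2 = 8.

x_1* = 8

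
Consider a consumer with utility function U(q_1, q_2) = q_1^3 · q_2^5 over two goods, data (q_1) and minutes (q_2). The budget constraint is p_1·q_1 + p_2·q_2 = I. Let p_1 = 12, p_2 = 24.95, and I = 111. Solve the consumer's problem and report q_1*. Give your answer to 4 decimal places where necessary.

Tangency: MRS = (3/5)·q_2/q_1 = p_1/p_2.
So 3·p_2·q_2 = 5·p_1·q_1; combined with the budget, a share 0.375 of income goes to q_1.
Demand: q_1*(p_1,p_2,I) = 0.375·I/p_1 and q_2* = 0.625·I/p_2.
At p_1=12, p_2=24.95, I=111: q_1* = 0.375·111/12 = 3.4688.

q_1* = 3.4688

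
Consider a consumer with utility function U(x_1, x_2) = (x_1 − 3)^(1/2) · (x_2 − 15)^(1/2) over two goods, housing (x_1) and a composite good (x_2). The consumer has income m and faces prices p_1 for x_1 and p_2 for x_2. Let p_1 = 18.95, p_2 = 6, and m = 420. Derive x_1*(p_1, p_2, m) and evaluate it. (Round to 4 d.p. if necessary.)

Let x_1' = x_1−3, x_2' = x_2−15. MRS = x_2'/x_1' = p_1/p_2.
Substituting into the budget: x_1* = 3 + 0.5·(m − 3·p_1 − 15·p_2)/p_1, and x_2* = 15 + 0.5·(…)/p_2.
Discretionary income = 420 − 3·18.95 − 15·6 = 273.15; x_1* = 3 + 0.5·273.15/18.95 = 10.2071.

x_1* = 10.2071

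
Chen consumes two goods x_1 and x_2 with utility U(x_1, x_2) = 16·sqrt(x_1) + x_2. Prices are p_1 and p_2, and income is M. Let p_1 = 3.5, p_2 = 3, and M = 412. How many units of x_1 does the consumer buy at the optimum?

Thus x_1* = (8·p_2/p_1)² — independent of M — with the rest of income spent on x_2.
Plugging in: x_1* = (8·3/3.5)² = 47.0204.

x_1* = 47.0204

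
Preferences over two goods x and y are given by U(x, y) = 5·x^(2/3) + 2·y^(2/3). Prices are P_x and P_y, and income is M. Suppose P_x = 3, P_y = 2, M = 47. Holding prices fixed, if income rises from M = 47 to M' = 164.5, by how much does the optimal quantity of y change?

MU_x ∝ 5·x^(-1/3), MU_y ∝ 2·y^(-1/3), so MRS = (5/2)·(y/x)^(1/3) = P_x/P_y.
Solve for the ratio: y/x = [(2/5)·P_x/P_y]^(3).
Substitute y = (y/x)·x into the budget: x* = M/(P_x + P_y·(y/x)).
Numerically y/x = 0.216, so x* = 47/(3 + 2·0.216) = 13.6946 and y* = 0.216·13.6946 = 2.958.
At M' = 164.5: y* = 10.3531. Change: 10.3531 − 2.958 = 7.3951.

Δy* = 7.3951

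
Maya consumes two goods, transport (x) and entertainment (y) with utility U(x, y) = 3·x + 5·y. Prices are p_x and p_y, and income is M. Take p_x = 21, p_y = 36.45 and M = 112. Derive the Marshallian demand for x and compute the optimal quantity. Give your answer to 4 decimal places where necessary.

Linear utility — the consumer picks whichever good has higher MU/price: 3/21 = 0.1429 vs 5/36.45 = 0.1372.
x gives more utility per dollar, so spend all income on x: x* = M/p_x, y* = 0.
Numerically: x* = 5.3333, y* = 0.

x* = 5.3333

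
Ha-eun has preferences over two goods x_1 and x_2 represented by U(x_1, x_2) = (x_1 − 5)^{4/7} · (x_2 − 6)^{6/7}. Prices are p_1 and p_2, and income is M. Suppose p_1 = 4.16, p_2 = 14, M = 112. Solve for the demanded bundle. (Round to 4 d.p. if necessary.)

x_1* = 5.6923, x_2* = 6.3086

MRS = (2/3)·(x_2−6)/(x_1−5). Tangency with p_1/p_2 gives x_2−6 = (3/2)·(p_1/p_2)·(x_1−5).
Substituting into the budget: x_1* = 5 + 0.4·(M − 5·p_1 − 6·p_2)/p_1, and x_2* = 6 + 0.6·(…)/p_2.
Discretionary income = 112 − 5·4.16 − 6·14 = 7.2; x_1* = 5 + 0.4·7.2/4.16 = 5.6923; x_2* = 6 + 0.6·7.2/14 = 6.3086.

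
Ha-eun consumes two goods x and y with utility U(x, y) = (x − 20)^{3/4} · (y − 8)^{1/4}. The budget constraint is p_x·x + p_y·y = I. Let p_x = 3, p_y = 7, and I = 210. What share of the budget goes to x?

After buying the subsistence bundle (20, 8), a share 0.75 of the remaining income goes to x: x* = 20 + 0.75·(I − 20p_x − 8p_y)/p_x.
Discretionary income = 210 − 20·3 − 8·7 = 94; x* = 20 + 0.75·94/3 = 43.5; y* = 8 + 0.25·94/7 = 11.3571.
Expenditure on x: 3·43.5 = 130.5; share = 0.6214.

share on x = 0.6214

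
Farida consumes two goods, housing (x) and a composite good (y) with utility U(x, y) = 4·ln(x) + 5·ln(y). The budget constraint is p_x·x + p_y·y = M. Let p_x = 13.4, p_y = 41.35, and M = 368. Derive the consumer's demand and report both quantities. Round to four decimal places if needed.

x* = 12.2056, y* = 4.9442

MU_x/MU_y = (4·y)/(5·x); tangency sets this equal to p_x/p_y.
Rearranging, p_y·y = (5/4)·p_x·x. Substituting into the budget gives p_x·x·(1 + (5/4)) = M.
Demand: x*(p_x,p_y,M) = 4/9·M/p_x and y* = 5/9·M/p_y.
At p_x=13.4, p_y=41.35, M=368: x* = 4/9·368/13.4 = 12.2056, y* = 4.9442.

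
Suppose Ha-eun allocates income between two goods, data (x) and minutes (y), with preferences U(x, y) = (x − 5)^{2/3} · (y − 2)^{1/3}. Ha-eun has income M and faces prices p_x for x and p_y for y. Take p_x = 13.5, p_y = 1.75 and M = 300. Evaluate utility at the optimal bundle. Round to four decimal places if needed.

V = 17.735

This is Cobb-Douglas in (x−5, y−2): tangency gives 2/3·p_y·(y−2) = 1/3·p_x·(x−5).
Substituting into the budget: x* = 5 + 2/3·(M − 5·p_x − 2·p_y)/p_x, and y* = 2 + 1/3·(…)/p_y.
Discretionary income = 300 − 5·13.5 − 2·1.75 = 229; x* = 5 + 2/3·229/13.5 = 16.3086; y* = 2 + 1/3·229/1.75 = 45.619.
Utility at the optimum: U(16.3086, 45.619) = 17.735.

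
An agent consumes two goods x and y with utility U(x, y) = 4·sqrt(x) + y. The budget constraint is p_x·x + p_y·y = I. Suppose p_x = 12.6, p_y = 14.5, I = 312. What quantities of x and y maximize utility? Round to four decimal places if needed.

x* = 5.2973, y* = 16.9141

Set MRS = p_x/p_y: 2·x^(−1/2) = p_x/p_y.
Solve: √x = 2·p_y/p_x, so x*(p_x,p_y) = (2·p_y/p_x)², and y* = (I − p_x·x*)/p_y.
Plugging in: x* = (2·14.5/12.6)² = 5.2973, y* = 16.9141.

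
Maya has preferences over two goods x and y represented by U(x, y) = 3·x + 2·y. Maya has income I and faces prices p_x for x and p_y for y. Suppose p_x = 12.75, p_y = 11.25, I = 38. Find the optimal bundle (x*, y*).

x* = 2.9804, y* = 0

Perfect substitutes: compare marginal utility per dollar. 3/p_x vs 2/p_y → 0.2353 vs 0.1778.
x gives more utility per dollar, so spend all income on x: x* = I/p_x, y* = 0.
Numerically: x* = 2.9804, y* = 0.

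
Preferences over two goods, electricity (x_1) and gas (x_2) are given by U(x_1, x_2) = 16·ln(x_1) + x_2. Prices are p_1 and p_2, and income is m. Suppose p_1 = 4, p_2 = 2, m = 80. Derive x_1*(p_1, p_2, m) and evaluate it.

x_1* = 8

Set MRS = p_1/p_2: (16/x_1)/1 = p_1/p_2.
So x_1*(p_1,p_2) = 16·p_2/p_1, independent of income; and x_2* = (m − 16·p_2)/p_2.
At the given prices: x_1* = 16·2/4 = 8.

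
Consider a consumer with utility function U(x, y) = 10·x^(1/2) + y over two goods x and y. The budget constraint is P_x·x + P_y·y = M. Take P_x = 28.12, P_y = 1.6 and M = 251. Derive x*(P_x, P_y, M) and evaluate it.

x* = 0.0809

Set MRS = P_x/P_y: 5·x^(−1/2) = P_x/P_y.
Thus x* = (5·P_y/P_x)² — independent of M — with the rest of income spent on y.
Plugging in: x* = (5·1.6/28.12)² = 0.0809.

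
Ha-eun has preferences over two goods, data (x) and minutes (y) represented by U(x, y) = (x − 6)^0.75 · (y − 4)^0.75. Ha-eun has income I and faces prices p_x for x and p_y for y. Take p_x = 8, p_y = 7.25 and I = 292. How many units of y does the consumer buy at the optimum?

This is Cobb-Douglas in (x−6, y−4): tangency gives 0.75·p_y·(y−4) = 0.75·p_x·(x−6).
Substituting into the budget: x* = 6 + 0.5·(I − 6·p_x − 4·p_y)/p_x, and y* = 4 + 0.5·(…)/p_y.
Discretionary income = 292 − 6·8 − 4·7.25 = 215; y* = 4 + 0.5·215/7.25 = 18.8276.

y* = 18.8276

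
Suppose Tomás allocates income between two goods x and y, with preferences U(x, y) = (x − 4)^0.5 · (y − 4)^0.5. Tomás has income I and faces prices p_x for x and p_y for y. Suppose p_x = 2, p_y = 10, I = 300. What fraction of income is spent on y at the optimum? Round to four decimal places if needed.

Let x' = x−4, y' = y−4. MRS = y'/x' = p_x/p_y.
Substituting into the budget: x* = 4 + 0.5·(I − 4·p_x − 4·p_y)/p_x, and y* = 4 + 0.5·(…)/p_y.
Discretionary income = 300 − 4·2 − 4·10 = 252; x* = 4 + 0.5·252/2 = 67; y* = 4 + 0.5·252/10 = 16.6.
Expenditure on y: 10·16.6 = 166; share = 0.5533.

share on y = 0.5533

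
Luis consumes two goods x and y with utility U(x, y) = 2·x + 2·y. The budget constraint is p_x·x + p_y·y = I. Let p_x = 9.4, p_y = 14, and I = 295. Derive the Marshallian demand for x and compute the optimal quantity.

x* = 31.383

Perfect substitutes: compare marginal utility per dollar. 2/p_x vs 2/p_y → 0.2128 vs 0.1429.
x gives more utility per dollar, so spend all income on x: x* = I/p_x, y* = 0.
Numerically: x* = 31.383, y* = 0.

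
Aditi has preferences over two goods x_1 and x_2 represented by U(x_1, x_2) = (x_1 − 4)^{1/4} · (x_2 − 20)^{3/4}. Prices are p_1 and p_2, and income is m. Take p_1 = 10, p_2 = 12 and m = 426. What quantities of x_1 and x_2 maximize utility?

x_1* = 7.65, x_2* = 29.125

Discretionary income = 426 − 4·10 − 20·12 = 146; x_1* = 4 + 0.25·146/10 = 7.65; x_2* = 20 + 0.75·146/12 = 29.125.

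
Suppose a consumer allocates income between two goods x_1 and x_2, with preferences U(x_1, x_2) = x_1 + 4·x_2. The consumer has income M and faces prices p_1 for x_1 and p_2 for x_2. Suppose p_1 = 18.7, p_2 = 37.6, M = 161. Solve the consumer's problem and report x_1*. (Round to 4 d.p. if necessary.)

Linear utility — the consumer picks whichever good has higher MU/price: 1/18.7 = 0.0535 vs 4/37.6 = 0.1064.
x_2 gives more utility per dollar, so spend all income on x_2: x_2* = M/p_2, x_1* = 0.
Numerically: x_1* = 0, x_2* = 4.2819.

x_1* = 0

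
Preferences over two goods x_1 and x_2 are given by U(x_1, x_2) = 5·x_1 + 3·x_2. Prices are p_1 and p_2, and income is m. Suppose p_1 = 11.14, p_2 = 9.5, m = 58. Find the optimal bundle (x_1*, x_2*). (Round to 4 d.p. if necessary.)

x_1* = 5.2065, x_2* = 0

Linear utility — the consumer picks whichever good has higher MU/price: 5/11.14 = 0.4488 vs 3/9.5 = 0.3158.
x_1 gives more utility per dollar, so spend all income on x_1: x_1* = m/p_1, x_2* = 0.
Numerically: x_1* = 5.2065, x_2* = 0.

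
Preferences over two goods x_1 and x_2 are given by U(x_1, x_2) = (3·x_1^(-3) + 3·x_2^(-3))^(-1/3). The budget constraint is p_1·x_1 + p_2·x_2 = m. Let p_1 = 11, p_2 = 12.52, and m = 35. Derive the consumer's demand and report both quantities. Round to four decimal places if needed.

x_1* = 1.5138, x_2* = 1.4656

MU_x_1 ∝ 3·x_1^(-4), MU_x_2 ∝ 3·x_2^(-4), so MRS = (x_2/x_1)^(4) = p_1/p_2.
Solve for the ratio: x_2/x_1 = [p_1/p_2]^(0.25).
Substitute x_2 = (x_2/x_1)·x_1 into the budget: x_1* = m/(p_1 + p_2·(x_2/x_1)).
Numerically x_2/x_1 = 0.96816, so x_1* = 35/(11 + 12.52·0.96816) = 1.5138 and x_2* = 0.96816·1.5138 = 1.4656.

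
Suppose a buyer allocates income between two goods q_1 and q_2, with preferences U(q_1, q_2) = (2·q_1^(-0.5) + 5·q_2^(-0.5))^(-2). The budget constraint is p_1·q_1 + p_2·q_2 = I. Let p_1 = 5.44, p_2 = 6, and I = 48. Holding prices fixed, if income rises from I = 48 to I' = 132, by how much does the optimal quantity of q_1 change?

From the CES first-order condition, (2/5)·(q_2/q_1)^(1.5) = p_1/p_2.
Solve for the ratio: q_2/q_1 = [(5/2)·p_1/p_2]^(2/3).
Substitute q_2 = (q_2/q_1)·q_1 into the budget: q_1* = I/(p_1 + p_2·(q_2/q_1)).
Numerically q_2/q_1 = 1.72554, so q_1* = 48/(5.44 + 6·1.72554) = 3.0393.
At I' = 132: q_1* = 8.358. Change: 8.358 − 3.0393 = 5.3187.

Δq_1* = 5.3187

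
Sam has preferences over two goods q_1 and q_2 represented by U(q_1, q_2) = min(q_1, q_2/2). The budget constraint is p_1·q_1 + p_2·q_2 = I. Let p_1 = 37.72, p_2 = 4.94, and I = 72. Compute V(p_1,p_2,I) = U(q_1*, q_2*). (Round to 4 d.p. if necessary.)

V = 1.5126

With perfect complements, no substitution: consume in ratio q_1:q_2 = 1:2.
Budget: p_1·q_1 + p_2·2·q_1 = I, so (p_1 + 2·p_2)·q_1 = I.
Demand: q_1*(p_1,p_2,I) = I/(p_1 + 2·p_2), q_2* = 2·I/(p_1 + 2·p_2).
Here 37.72 + 2·4.94 = 47.6, giving q_1* = 1.5126 and q_2* = 3.0252.
Utility at the optimum: U(1.5126, 3.0252) = 1.5126.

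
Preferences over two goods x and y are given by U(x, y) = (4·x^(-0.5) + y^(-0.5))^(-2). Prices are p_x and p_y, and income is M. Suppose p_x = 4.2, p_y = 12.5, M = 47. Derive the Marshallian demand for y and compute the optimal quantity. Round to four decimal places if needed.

MRS = MU_x/MU_y = 4·(y/x)^(1.5). Set equal to p_x/p_y.
Hence y/x = ((1/4)·p_x/p_y)^(1/(1.5)), i.e. raised to the 2/3 power.
Substitute y = (y/x)·x into the budget: x* = M/(p_x + p_y·(y/x)).
Numerically y/x = 0.191802, so x* = 47/(4.2 + 12.5·0.191802) = 7.1239 and y* = 0.191802·7.1239 = 1.3664.

y* = 1.3664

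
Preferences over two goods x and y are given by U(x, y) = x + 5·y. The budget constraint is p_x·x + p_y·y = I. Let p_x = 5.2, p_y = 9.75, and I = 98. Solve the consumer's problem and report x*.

x* = 0

Perfect substitutes: compare marginal utility per dollar. 1/p_x vs 5/p_y → 0.1923 vs 0.5128.
y gives more utility per dollar, so spend all income on y: y* = I/p_y, x* = 0.
Numerically: x* = 0, y* = 10.0513.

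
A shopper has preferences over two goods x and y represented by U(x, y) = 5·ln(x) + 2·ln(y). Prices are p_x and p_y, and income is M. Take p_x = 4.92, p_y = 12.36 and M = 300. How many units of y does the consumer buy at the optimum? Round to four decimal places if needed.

y* = 6.9348

Demand: x*(p_x,p_y,M) = 5/7·M/p_x and y* = 2/7·M/p_y.
At p_x=4.92, p_y=12.36, M=300: y* = 2/7·300/12.36 = 6.9348.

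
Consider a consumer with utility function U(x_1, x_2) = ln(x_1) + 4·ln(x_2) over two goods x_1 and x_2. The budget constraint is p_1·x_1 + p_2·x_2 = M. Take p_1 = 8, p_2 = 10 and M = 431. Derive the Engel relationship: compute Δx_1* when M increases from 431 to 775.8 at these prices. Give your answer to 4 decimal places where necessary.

Δx_1* = 8.62

The MRS is (1/4)·x_2/x_1. Set MRS = p_1/p_2.
So p_2·x_2 = 4·p_1·x_1; combined with the budget, a share 0.2 of income goes to x_1.
Demand: x_1*(p_1,p_2,M) = 0.2·M/p_1 and x_2* = 0.8·M/p_2.
At p_1=8, p_2=10, M=431: x_1* = 0.2·431/8 = 10.775.
At M' = 775.8: x_1* = 19.395. Change: 19.395 − 10.775 = 8.62.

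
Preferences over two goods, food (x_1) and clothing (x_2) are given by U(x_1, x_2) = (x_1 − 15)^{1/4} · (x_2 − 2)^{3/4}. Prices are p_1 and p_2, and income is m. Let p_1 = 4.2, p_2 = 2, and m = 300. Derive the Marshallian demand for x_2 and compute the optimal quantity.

x_2* = 89.375

Let x_1' = x_1−15, x_2' = x_2−2. MRS = (1/3)·x_2'/x_1' = p_1/p_2.
After buying the subsistence bundle (15, 2), a share 0.25 of the remaining income goes to x_1: x_1* = 15 + 0.25·(m − 15p_1 − 2p_2)/p_1.
Discretionary income = 300 − 15·4.2 − 2·2 = 233; x_2* = 2 + 0.75·233/2 = 89.375.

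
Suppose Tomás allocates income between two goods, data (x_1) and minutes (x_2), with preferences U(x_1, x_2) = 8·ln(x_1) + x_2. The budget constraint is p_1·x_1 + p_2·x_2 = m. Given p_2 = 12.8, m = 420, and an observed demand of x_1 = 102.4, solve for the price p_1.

p_1 = 1

Set MRS = p_1/p_2: (8/x_1)/1 = p_1/p_2.
So x_1*(p_1,p_2) = 8·p_2/p_1, independent of income; and x_2* = (m − 8·p_2)/p_2.
Set x_1* = 102.4 in the demand function and solve for p_1: p_1 = 1.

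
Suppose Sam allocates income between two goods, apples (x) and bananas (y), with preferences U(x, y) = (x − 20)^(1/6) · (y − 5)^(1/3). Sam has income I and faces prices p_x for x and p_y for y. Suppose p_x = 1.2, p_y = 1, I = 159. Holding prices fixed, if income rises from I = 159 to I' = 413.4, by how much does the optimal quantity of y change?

This is Cobb-Douglas in (x−20, y−5): tangency gives 1/6·p_y·(y−5) = 1/3·p_x·(x−20).
Substituting into the budget: x* = 20 + 1/3·(I − 20·p_x − 5·p_y)/p_x, and y* = 5 + 2/3·(…)/p_y.
Discretionary income = 159 − 20·1.2 − 5·1 = 130; y* = 5 + 2/3·130/1 = 91.6667.
At I' = 413.4: y* = 261.2667. Change: 261.2667 − 91.6667 = 169.6.

Δy* = 169.6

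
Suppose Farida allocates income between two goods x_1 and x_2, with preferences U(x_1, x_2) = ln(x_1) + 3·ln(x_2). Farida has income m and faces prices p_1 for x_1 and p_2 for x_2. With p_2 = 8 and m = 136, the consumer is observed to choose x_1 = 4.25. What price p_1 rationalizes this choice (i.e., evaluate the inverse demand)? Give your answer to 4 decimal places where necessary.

p_1 = 8

The MRS is (1/3)·x_2/x_1. Set MRS = p_1/p_2.
Rearranging, p_2·x_2 = 3·p_1·x_1. Substituting into the budget gives p_1·x_1·(1 + 3) = m.
Demand: x_1*(p_1,p_2,m) = 0.25·m/p_1 and x_2* = 0.75·m/p_2.
Set x_1* = 4.25 in the demand function and solve for p_1: p_1 = 8.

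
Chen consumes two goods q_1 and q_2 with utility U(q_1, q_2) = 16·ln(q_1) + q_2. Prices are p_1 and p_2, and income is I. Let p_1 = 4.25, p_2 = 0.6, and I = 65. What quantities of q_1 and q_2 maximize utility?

q_1* = 2.2588, q_2* = 92.3333

MU_q_1 = 16/q_1, MU_q_2 = 1. Tangency: 16/q_1 = p_1/p_2.
So q_1*(p_1,p_2) = 16·p_2/p_1, independent of income; and q_2* = (I − 16·p_2)/p_2.
At the given prices: q_1* = 16·0.6/4.25 = 2.2588, and q_2* = 92.3333.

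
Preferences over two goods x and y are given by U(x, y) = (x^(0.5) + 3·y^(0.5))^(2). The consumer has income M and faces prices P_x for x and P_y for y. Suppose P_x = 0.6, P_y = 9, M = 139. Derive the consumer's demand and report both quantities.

x* = 144.7917, y* = 5.7917

MU_x ∝ x^(-0.5), MU_y ∝ 3·y^(-0.5), so MRS = (1/3)·(y/x)^(0.5) = P_x/P_y.
Solve for the ratio: y/x = [3·P_x/P_y]^(2).
Substitute y = (y/x)·x into the budget: x* = M/(P_x + P_y·(y/x)).
Numerically y/x = 0.04, so x* = 139/(0.6 + 9·0.04) = 144.7917 and y* = 0.04·144.7917 = 5.7917.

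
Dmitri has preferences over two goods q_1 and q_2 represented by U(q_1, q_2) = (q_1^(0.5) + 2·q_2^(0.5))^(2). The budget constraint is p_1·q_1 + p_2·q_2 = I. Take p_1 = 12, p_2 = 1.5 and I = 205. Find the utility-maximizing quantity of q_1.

From the CES first-order condition, (1/2)·(q_2/q_1)^(0.5) = p_1/p_2.
Hence q_2/q_1 = (2·p_1/p_2)^(1/(0.5)), i.e. raised to the 2 power.
With the ratio pinned down, the budget gives q_1* = I/(p_1 + p_2·(q_2/q_1)) and q_2* = (q_2/q_1)·q_1*.
Numerically q_2/q_1 = 256, so q_1* = 205/(12 + 1.5·256) = 0.5177.

q_1* = 0.5177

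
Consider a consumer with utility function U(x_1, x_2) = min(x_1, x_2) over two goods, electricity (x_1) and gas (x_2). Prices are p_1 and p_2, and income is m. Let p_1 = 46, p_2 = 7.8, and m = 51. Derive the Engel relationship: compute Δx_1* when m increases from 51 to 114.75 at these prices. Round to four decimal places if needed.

Demand: x_1*(p_1,p_2,m) = m/(p_1 + p_2), x_2* = m/(p_1 + p_2).
Here 46 + 7.8 = 53.8, giving x_1* = 0.948.
At m' = 114.75: x_1* = 2.1329. Change: 2.1329 − 0.948 = 1.1849.

Δx_1* = 1.1849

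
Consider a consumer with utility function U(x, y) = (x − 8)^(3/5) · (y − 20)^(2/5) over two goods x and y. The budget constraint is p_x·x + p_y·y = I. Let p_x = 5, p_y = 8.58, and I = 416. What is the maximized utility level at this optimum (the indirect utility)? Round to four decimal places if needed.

V = 16.8042

This is Cobb-Douglas in (x−8, y−20): tangency gives 0.6·p_y·(y−20) = 0.4·p_x·(x−8).
After buying the subsistence bundle (8, 20), a share 0.6 of the remaining income goes to x: x* = 8 + 0.6·(I − 8p_x − 20p_y)/p_x.
Discretionary income = 416 − 8·5 − 20·8.58 = 204.4; x* = 8 + 0.6·204.4/5 = 32.528; y* = 20 + 0.4·204.4/8.58 = 29.5291.
Utility at the optimum: U(32.528, 29.5291) = 16.8042.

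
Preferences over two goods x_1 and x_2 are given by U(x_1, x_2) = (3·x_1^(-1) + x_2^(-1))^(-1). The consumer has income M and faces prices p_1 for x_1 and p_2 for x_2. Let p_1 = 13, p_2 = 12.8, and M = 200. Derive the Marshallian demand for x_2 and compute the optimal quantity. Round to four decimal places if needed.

x_2* = 5.6911

From the CES first-order condition, 3·(x_2/x_1)^(2) = p_1/p_2.
Solve for the ratio: x_2/x_1 = [(1/3)·p_1/p_2]^(0.5).
With the ratio pinned down, the budget gives x_1* = M/(p_1 + p_2·(x_2/x_1)) and x_2* = (x_2/x_1)·x_1*.
Numerically x_2/x_1 = 0.581843, so x_1* = 200/(13 + 12.8·0.581843) = 9.7811 and x_2* = 0.581843·9.7811 = 5.6911.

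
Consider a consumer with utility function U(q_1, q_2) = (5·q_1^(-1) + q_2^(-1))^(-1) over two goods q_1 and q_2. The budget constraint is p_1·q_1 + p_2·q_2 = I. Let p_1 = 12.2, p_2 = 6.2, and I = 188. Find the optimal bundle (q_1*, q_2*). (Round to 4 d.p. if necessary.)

From the CES first-order condition, 5·(q_2/q_1)^(2) = p_1/p_2.
Hence q_2/q_1 = ((1/5)·p_1/p_2)^(1/(2)), i.e. raised to the 0.5 power.
With the ratio pinned down, the budget gives q_1* = I/(p_1 + p_2·(q_2/q_1)) and q_2* = (q_2/q_1)·q_1*.
Numerically q_2/q_1 = 0.627334, so q_1* = 188/(12.2 + 6.2·0.627334) = 11.6847 and q_2* = 0.627334·11.6847 = 7.3302.

q_1* = 11.6847, q_2* = 7.3302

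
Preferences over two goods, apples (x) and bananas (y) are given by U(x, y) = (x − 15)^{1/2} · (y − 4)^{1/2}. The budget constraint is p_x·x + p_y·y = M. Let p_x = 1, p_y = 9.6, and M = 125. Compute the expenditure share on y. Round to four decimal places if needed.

This is Cobb-Douglas in (x−15, y−4): tangency gives 0.5·p_y·(y−4) = 0.5·p_x·(x−15).
Substituting into the budget: x* = 15 + 0.5·(M − 15·p_x − 4·p_y)/p_x, and y* = 4 + 0.5·(…)/p_y.
Discretionary income = 125 − 15·1 − 4·9.6 = 71.6; x* = 15 + 0.5·71.6/1 = 50.8; y* = 4 + 0.5·71.6/9.6 = 7.7292.
Expenditure on y: 9.6·7.7292 = 74.2; share = 0.5936.

share on y = 0.5936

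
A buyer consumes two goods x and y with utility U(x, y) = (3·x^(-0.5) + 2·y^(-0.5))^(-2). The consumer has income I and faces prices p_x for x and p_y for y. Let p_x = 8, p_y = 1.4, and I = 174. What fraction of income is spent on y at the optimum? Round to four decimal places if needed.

MRS = MU_x/MU_y = (3/2)·(y/x)^(1.5). Set equal to p_x/p_y.
Solve for the ratio: y/x = [(2/3)·p_x/p_y]^(2/3).
Substitute y = (y/x)·x into the budget: x* = I/(p_x + p_y·(y/x)).
Numerically y/x = 2.439198, so x* = 174/(8 + 1.4·2.439198) = 15.2433 and y* = 2.439198·15.2433 = 37.1813.
Expenditure on y: 1.4·37.1813 = 52.0539; share = 0.2992.

share on y = 0.2992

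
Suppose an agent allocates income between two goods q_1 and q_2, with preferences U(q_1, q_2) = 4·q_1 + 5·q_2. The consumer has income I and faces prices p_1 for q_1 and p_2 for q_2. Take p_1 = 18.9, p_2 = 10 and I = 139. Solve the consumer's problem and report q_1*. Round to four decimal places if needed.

q_1* = 0

Linear utility — the consumer picks whichever good has higher MU/price: 4/18.9 = 0.2116 vs 5/10 = 0.5.
q_2 gives more utility per dollar, so spend all income on q_2: q_2* = I/p_2, q_1* = 0.
Numerically: q_1* = 0, q_2* = 13.9.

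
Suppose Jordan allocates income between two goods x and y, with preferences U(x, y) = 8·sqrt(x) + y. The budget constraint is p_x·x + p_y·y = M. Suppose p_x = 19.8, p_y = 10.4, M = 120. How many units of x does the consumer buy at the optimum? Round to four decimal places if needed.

Utility is quasi-linear in y; the FOC for x is 4/√x = p_x/p_y.
Solve: √x = 4·p_y/p_x, so x*(p_x,p_y) = (4·p_y/p_x)², and y* = (M − p_x·x*)/p_y.
Plugging in: x* = (4·10.4/19.8)² = 4.4142.

x* = 4.4142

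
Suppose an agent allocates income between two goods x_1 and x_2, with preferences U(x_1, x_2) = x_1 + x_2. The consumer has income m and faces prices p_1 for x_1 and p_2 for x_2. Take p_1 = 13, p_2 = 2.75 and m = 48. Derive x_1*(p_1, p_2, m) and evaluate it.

x_1* = 0

x_2 gives more utility per dollar, so spend all income on x_2: x_2* = m/p_2, x_1* = 0.
Numerically: x_1* = 0, x_2* = 17.4545.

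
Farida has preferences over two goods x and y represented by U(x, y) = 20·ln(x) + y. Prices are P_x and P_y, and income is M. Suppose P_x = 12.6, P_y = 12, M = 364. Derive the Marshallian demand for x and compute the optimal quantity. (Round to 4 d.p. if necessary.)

MU_x = 20/x, MU_y = 1. Tangency: 20/x = P_x/P_y.
So x*(P_x,P_y) = 20·P_y/P_x, independent of income; and y* = (M − 20·P_y)/P_y.
At the given prices: x* = 20·12/12.6 = 19.0476.

x* = 19.0476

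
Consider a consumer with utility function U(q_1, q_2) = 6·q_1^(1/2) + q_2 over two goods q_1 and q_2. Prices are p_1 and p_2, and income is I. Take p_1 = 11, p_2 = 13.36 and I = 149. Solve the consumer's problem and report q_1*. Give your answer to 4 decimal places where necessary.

q_1* = 13.2761

MU_q_1 = 3/√q_1, MU_q_2 = 1. Tangency: 3/√q_1 = p_1/p_2.
Solve: √q_1 = 3·p_2/p_1, so q_1*(p_1,p_2) = (3·p_2/p_1)², and q_2* = (I − p_1·q_1*)/p_2.
Plugging in: q_1* = (3·13.36/11)² = 13.2761.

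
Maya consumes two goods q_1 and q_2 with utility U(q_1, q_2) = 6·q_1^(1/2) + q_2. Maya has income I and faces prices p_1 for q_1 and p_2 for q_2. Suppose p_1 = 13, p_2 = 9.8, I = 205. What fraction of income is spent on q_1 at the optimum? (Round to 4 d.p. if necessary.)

MU_q_1 = 3/√q_1, MU_q_2 = 1. Tangency: 3/√q_1 = p_1/p_2.
Solve: √q_1 = 3·p_2/p_1, so q_1*(p_1,p_2) = (3·p_2/p_1)², and q_2* = (I − p_1·q_1*)/p_2.
Plugging in: q_1* = (3·9.8/13)² = 5.1146, q_2* = 14.1338.
Expenditure on q_1: 13·5.1146 = 66.4892; share = 0.3243.

share on q_1 = 0.3243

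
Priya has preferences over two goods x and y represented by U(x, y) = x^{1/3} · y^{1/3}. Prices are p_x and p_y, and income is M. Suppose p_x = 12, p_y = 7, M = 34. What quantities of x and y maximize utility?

MU_x/MU_y = (1/3·y)/(1/3·x); tangency sets this equal to p_x/p_y.
So 1/3·p_y·y = 1/3·p_x·x; combined with the budget, a share 0.5 of income goes to x.
Demand: x*(p_x,p_y,M) = 0.5·M/p_x and y* = 0.5·M/p_y.
At p_x=12, p_y=7, M=34: x* = 0.5·34/12 = 1.4167, y* = 2.4286.

x* = 1.4167, y* = 2.4286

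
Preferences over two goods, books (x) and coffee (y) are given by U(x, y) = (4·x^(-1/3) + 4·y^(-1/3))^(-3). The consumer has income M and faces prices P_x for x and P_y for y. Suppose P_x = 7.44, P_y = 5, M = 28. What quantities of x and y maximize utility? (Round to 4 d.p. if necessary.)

Numerically y/x = 1.347262, so x* = 28/(7.44 + 5·1.347262) = 1.9751 and y* = 1.347262·1.9751 = 2.661.

x* = 1.9751, y* = 2.661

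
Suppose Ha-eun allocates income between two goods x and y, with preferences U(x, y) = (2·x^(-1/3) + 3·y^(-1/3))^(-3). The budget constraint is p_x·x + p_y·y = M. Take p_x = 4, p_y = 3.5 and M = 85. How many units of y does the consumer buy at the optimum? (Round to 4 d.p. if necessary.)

y* = 13.7765

From the CES first-order condition, (2/3)·(y/x)^(4/3) = p_x/p_y.
Solve for the ratio: y/x = [(3/2)·p_x/p_y]^(0.75).
With the ratio pinned down, the budget gives x* = M/(p_x + p_y·(y/x)) and y* = (y/x)·x*.
Numerically y/x = 1.498175, so x* = 85/(4 + 3.5·1.498175) = 9.1955 and y* = 1.498175·9.1955 = 13.7765.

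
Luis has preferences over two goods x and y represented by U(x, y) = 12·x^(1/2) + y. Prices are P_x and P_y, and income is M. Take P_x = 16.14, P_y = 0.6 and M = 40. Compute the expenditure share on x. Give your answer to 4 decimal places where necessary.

MU_x = 6/√x, MU_y = 1. Tangency: 6/√x = P_x/P_y.
Thus x* = (6·P_y/P_x)² — independent of M — with the rest of income spent on y.
Plugging in: x* = (6·0.6/16.14)² = 0.0498, y* = 65.3284.
Expenditure on x: 16.14·0.0498 = 0.803; share = 0.0201.

share on x = 0.0201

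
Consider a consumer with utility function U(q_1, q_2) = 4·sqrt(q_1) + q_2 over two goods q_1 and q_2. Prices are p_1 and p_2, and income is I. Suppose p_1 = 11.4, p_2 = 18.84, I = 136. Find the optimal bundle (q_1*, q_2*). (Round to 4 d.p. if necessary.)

q_1* = 10.9248, q_2* = 0.6082

MU_q_1 = 2/√q_1, MU_q_2 = 1. Tangency: 2/√q_1 = p_1/p_2.
Solve: √q_1 = 2·p_2/p_1, so q_1*(p_1,p_2) = (2·p_2/p_1)², and q_2* = (I − p_1·q_1*)/p_2.
Plugging in: q_1* = (2·18.84/11.4)² = 10.9248, q_2* = 0.6082.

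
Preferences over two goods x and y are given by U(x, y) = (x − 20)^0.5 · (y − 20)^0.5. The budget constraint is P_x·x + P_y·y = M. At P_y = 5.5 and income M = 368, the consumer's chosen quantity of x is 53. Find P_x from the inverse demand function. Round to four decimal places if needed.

P_x = 3

MRS = (y−20)/(x−20). Tangency with P_x/P_y gives y−20 = (P_x/P_y)·(x−20).
Substituting into the budget: x* = 20 + 0.5·(M − 20·P_x − 20·P_y)/P_x, and y* = 20 + 0.5·(…)/P_y.
Set x* = 53 in the demand function and solve for P_x: P_x = 3.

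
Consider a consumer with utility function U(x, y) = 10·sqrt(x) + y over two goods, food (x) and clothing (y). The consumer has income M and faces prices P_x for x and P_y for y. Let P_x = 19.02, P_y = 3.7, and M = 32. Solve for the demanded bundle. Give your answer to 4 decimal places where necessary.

x* = 0.9461, y* = 3.7853

Utility is quasi-linear in y; the FOC for x is 5/√x = P_x/P_y.
Thus x* = (5·P_y/P_x)² — independent of M — with the rest of income spent on y.
Plugging in: x* = (5·3.7/19.02)² = 0.9461, y* = 3.7853.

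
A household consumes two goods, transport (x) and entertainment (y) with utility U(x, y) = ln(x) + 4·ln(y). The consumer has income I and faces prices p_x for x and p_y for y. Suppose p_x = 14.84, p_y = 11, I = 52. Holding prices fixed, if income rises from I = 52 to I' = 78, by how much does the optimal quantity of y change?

Δy* = 1.8909

The MRS is (1/4)·y/x. Set MRS = p_x/p_y.
Rearranging, p_y·y = 4·p_x·x. Substituting into the budget gives p_x·x·(1 + 4) = I.
Demand: x*(p_x,p_y,I) = 0.2·I/p_x and y* = 0.8·I/p_y.
At p_x=14.84, p_y=11, I=52: y* = 0.8·52/11 = 3.7818.
At I' = 78: y* = 5.6727. Change: 5.6727 − 3.7818 = 1.8909.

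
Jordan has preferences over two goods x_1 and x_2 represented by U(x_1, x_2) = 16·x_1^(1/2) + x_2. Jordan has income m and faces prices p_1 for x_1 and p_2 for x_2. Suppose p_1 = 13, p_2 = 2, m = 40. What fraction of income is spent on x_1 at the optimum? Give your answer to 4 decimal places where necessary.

share on x_1 = 0.4923

Thus x_1* = (8·p_2/p_1)² — independent of m — with the rest of income spent on x_2.
Plugging in: x_1* = (8·2/13)² = 1.5148, x_2* = 10.1538.
Expenditure on x_1: 13·1.5148 = 19.6923; share = 0.4923.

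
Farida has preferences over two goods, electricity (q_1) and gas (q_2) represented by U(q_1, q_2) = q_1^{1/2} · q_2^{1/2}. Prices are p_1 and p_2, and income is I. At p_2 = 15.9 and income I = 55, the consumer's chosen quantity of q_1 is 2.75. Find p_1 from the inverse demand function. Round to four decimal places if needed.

MU_q_1/MU_q_2 = (0.5·q_2)/(0.5·q_1); tangency sets this equal to p_1/p_2.
Rearranging, p_2·q_2 = p_1·q_1. Substituting into the budget gives p_1·q_1·(1 + 1) = I.
Demand: q_1*(p_1,p_2,I) = 0.5·I/p_1 and q_2* = 0.5·I/p_2.
Set q_1* = 2.75 in the demand function and solve for p_1: p_1 = 10.

p_1 = 10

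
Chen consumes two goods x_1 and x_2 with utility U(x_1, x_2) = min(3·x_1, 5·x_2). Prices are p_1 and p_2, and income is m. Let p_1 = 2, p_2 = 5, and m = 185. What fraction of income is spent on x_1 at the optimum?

With perfect complements, no substitution: consume in ratio x_1:x_2 = 5:3.
Budget: p_1·x_1 + p_2·(3/5)·x_1 = m, so (5·p_1 + 3·p_2)·x_1 = 5·m.
Demand: x_1*(p_1,p_2,m) = 5·m/(5·p_1 + 3·p_2), x_2* = 3·m/(5·p_1 + 3·p_2).
Here 5·2 + 3·5 = 25, giving x_1* = 37 and x_2* = 22.2.
Expenditure on x_1: 2·37 = 74; share = 0.4.

share on x_1 = 0.4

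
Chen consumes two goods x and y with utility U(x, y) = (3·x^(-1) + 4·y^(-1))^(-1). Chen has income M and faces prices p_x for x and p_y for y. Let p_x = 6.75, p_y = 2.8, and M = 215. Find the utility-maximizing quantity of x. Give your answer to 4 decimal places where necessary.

x* = 18.2668

Numerically y/x = 1.792843, so x* = 215/(6.75 + 2.8·1.792843) = 18.2668.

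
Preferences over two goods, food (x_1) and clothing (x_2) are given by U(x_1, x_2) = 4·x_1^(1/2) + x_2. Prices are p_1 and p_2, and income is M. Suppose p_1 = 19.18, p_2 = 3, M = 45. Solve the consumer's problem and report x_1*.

x_1* = 0.0979

Set MRS = p_1/p_2: 2·x_1^(−1/2) = p_1/p_2.
Thus x_1* = (2·p_2/p_1)² — independent of M — with the rest of income spent on x_2.
Plugging in: x_1* = (2·3/19.18)² = 0.0979.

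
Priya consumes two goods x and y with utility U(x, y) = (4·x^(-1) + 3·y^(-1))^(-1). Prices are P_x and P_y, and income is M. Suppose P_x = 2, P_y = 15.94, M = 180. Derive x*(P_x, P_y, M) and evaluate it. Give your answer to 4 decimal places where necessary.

From the CES first-order condition, (4/3)·(y/x)^(2) = P_x/P_y.
Hence y/x = ((3/4)·P_x/P_y)^(1/(2)), i.e. raised to the 0.5 power.
With the ratio pinned down, the budget gives x* = M/(P_x + P_y·(y/x)) and y* = (y/x)·x*.
Numerically y/x = 0.306762, so x* = 180/(2 + 15.94·0.306762) = 26.1256.

x* = 26.1256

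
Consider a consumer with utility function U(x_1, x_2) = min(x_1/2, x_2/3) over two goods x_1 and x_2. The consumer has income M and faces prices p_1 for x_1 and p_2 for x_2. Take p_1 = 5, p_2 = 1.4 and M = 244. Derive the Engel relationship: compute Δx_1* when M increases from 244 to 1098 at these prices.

Δx_1* = 120.2817

Demand: x_1*(p_1,p_2,M) = 2·M/(2·p_1 + 3·p_2), x_2* = 3·M/(2·p_1 + 3·p_2).
Here 2·5 + 3·1.4 = 14.2, giving x_1* = 34.3662.
At M' = 1098: x_1* = 154.6479. Change: 154.6479 − 34.3662 = 120.2817.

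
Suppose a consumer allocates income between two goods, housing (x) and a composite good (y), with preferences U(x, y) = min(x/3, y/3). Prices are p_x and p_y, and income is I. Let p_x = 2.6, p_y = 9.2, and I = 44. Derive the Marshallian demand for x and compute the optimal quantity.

Leontief preferences: the optimum is at the kink where x/3 = y/3, i.e. y = x.
Budget: p_x·x + p_y·x = I, so (3·p_x + 3·p_y)·x = 3·I.
Demand: x*(p_x,p_y,I) = 3·I/(3·p_x + 3·p_y), y* = 3·I/(3·p_x + 3·p_y).
Here 3·2.6 + 3·9.2 = 35.4, giving x* = 3.7288.

x* = 3.7288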